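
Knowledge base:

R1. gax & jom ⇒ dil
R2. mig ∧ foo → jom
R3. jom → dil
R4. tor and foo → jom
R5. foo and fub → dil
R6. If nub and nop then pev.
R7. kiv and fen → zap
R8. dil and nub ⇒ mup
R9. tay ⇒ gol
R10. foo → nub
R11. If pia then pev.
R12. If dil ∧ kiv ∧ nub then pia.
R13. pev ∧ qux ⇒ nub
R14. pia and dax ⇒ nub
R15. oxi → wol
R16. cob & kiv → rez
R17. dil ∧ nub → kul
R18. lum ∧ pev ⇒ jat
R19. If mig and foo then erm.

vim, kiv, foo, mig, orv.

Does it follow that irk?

No

Forward chaining from the given facts derives: jom, dil, nub, pia, kul, erm, mup, pev.
No rule has irk as its conclusion, and it is not among the given facts.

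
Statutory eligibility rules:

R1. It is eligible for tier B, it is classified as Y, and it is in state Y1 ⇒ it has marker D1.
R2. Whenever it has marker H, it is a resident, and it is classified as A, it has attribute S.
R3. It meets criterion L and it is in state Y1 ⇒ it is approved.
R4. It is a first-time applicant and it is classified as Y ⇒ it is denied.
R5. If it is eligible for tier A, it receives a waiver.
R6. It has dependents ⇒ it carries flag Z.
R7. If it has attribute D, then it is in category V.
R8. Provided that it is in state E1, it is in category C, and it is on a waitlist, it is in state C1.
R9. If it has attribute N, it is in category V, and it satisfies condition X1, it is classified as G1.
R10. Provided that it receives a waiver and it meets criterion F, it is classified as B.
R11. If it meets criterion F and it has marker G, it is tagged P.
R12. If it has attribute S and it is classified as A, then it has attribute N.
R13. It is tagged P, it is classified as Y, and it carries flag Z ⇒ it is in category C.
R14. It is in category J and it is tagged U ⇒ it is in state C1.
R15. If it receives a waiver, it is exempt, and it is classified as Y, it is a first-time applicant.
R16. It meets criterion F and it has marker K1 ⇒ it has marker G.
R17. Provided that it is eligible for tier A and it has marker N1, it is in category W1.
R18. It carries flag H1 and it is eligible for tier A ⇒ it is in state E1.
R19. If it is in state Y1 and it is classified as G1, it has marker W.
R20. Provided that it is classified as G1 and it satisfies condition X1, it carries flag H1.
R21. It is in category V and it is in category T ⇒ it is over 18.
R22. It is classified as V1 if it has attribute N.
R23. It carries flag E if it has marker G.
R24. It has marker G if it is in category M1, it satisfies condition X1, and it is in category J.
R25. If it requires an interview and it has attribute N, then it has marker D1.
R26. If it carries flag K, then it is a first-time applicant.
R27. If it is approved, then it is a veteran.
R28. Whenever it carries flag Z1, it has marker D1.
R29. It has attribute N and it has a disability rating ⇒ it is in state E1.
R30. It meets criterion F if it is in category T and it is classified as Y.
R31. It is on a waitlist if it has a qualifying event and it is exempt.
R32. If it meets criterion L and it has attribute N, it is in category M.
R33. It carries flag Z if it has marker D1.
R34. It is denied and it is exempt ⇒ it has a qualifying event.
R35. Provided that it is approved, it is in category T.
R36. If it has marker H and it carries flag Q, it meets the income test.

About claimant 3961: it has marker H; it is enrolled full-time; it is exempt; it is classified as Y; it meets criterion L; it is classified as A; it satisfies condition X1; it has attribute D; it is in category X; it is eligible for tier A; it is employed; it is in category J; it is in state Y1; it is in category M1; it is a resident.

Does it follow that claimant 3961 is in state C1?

No

Forward chaining from the given facts derives: has attribute S, is approved, receives a waiver, is in category V, has attribute N, is a first-time applicant, is classified as V1, has marker G, is a veteran, is in category M, is in category T, is denied, is classified as G1, has marker W, carries flag H1, is over 18, carries flag E, meets criterion F, has a qualifying event, is classified as B, is tagged P, is in state E1, is on a waitlist.
Rules concluding "it is in state C1": R8 needs "it is in category C"; R14 needs "it is tagged U" — none of these are established.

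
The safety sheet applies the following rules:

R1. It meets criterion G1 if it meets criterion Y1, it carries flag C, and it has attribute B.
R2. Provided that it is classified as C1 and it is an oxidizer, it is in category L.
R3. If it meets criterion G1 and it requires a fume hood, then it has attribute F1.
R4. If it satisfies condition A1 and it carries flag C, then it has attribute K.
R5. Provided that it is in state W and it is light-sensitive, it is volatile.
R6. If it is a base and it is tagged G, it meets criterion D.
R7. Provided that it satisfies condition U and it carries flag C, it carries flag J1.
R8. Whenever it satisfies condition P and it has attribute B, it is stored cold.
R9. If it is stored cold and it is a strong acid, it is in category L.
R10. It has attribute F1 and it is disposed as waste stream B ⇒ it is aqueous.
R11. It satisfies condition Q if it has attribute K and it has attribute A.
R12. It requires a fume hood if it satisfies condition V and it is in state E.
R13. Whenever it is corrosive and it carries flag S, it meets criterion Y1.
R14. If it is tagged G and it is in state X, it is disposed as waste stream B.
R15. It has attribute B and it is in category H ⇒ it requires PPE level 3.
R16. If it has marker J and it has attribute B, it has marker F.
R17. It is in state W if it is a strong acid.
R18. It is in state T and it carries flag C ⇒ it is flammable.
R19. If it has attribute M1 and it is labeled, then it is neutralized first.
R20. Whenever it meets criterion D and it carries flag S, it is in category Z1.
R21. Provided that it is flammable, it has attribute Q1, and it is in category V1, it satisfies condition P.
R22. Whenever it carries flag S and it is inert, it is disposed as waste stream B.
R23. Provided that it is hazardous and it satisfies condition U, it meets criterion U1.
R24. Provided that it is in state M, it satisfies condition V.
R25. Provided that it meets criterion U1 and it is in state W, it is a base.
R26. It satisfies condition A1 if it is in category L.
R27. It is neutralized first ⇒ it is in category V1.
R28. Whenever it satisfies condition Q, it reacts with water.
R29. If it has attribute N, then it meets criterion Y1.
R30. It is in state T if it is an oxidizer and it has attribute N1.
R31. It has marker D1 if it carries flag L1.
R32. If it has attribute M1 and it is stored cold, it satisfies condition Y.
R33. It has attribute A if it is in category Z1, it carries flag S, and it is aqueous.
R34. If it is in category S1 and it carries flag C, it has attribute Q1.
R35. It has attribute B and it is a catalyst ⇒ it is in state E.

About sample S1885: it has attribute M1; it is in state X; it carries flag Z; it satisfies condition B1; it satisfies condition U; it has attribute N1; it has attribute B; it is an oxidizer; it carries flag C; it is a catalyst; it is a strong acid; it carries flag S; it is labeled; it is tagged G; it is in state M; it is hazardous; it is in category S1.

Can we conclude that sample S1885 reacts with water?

Forward chaining from the given facts derives: carries flag J1, is disposed as waste stream B, is in state W, is neutralized first, meets criterion U1, satisfies condition V, is a base, is in category V1, is in state T, has attribute Q1, is in state E, meets criterion D, requires a fume hood, is flammable, is in category Z1, satisfies condition P, is stored cold, is in category L, satisfies condition A1, satisfies condition Y, has attribute K.
The only rule concluding "it reacts with water" is R28, which needs "it satisfies condition Q"; that is never established.

No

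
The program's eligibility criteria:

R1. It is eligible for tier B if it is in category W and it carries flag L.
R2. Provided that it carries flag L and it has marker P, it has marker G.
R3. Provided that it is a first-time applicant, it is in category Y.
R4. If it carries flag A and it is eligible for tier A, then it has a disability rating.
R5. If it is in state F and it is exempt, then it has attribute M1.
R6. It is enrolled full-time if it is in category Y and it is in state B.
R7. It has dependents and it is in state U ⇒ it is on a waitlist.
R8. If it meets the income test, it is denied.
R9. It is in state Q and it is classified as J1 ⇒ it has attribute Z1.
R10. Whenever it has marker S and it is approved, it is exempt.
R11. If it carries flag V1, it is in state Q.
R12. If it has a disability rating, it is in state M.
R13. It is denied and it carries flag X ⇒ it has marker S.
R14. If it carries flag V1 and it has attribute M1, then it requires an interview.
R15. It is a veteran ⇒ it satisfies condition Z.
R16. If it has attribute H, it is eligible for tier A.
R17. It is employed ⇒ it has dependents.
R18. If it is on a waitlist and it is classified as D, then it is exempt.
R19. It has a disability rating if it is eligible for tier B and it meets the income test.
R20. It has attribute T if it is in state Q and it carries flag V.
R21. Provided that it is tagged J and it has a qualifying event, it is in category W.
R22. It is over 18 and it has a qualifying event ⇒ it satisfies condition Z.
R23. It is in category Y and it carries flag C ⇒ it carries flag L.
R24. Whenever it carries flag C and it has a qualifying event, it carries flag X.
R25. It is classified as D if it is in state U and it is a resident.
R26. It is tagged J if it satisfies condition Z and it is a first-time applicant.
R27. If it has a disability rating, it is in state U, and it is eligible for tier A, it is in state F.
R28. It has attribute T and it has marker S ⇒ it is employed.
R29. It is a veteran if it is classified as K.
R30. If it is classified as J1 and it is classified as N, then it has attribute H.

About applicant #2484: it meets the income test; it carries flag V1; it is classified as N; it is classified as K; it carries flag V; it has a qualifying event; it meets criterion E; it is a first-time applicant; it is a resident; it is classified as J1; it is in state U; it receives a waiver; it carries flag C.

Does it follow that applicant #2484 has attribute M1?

Yes

By R3 (it is a first-time applicant): it is in category Y.
By R8 (it meets the income test): it is denied.
By R11 (it carries flag V1): it is in state Q.
By R20 (it is in state Q, it carries flag V): it has attribute T.
By R23 (it is in category Y, it carries flag C): it carries flag L.
By R24 (it carries flag C, it has a qualifying event): it carries flag X.
By R25 (it is in state U, it is a resident): it is classified as D.
By R29 (it is classified as K): it is a veteran.
By R30 (it is classified as J1, it is classified as N): it has attribute H.
By R13 (it is denied, it carries flag X): it has marker S.
By R15 (it is a veteran): it satisfies condition Z.
By R16 (it has attribute H): it is eligible for tier A.
By R26 (it satisfies condition Z, it is a first-time applicant): it is tagged J.
By R28 (it has attribute T, it has marker S): it is employed.
By R17 (it is employed): it has dependents.
By R21 (it is tagged J, it has a qualifying event): it is in category W.
By R1 (it is in category W, it carries flag L): it is eligible for tier B.
By R7 (it has dependents, it is in state U): it is on a waitlist.
By R18 (it is on a waitlist, it is classified as D): it is exempt.
By R19 (it is eligible for tier B, it meets the income test): it has a disability rating.
By R27 (it has a disability rating, it is in state U, it is eligible for tier A): it is in state F.
By R5 (it is in state F, it is exempt): it has attribute M1.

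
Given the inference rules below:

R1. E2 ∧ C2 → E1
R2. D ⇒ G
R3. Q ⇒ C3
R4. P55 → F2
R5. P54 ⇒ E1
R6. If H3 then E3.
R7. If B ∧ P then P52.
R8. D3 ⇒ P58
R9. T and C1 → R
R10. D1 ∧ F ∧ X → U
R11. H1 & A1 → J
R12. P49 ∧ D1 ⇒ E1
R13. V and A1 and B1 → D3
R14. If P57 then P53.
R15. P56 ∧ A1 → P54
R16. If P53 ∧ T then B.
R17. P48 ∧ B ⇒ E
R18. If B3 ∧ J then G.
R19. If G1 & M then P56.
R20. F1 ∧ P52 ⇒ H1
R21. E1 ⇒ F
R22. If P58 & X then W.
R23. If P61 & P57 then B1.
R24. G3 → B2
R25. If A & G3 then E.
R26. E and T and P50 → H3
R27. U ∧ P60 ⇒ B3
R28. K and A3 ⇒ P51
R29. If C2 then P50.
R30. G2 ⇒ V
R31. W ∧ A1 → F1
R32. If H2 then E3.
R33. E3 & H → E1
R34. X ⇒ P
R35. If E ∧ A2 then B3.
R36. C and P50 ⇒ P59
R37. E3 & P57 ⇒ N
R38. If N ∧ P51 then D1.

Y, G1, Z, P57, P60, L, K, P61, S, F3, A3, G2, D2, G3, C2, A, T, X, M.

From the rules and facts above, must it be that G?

No

Forward chaining from the given facts derives: P53, B, P56, B1, B2, E, P51, P50, V, P, P52, H3, E3, N, D1.
Rules concluding G: R2 needs D; R18 needs B3 — none of these are established.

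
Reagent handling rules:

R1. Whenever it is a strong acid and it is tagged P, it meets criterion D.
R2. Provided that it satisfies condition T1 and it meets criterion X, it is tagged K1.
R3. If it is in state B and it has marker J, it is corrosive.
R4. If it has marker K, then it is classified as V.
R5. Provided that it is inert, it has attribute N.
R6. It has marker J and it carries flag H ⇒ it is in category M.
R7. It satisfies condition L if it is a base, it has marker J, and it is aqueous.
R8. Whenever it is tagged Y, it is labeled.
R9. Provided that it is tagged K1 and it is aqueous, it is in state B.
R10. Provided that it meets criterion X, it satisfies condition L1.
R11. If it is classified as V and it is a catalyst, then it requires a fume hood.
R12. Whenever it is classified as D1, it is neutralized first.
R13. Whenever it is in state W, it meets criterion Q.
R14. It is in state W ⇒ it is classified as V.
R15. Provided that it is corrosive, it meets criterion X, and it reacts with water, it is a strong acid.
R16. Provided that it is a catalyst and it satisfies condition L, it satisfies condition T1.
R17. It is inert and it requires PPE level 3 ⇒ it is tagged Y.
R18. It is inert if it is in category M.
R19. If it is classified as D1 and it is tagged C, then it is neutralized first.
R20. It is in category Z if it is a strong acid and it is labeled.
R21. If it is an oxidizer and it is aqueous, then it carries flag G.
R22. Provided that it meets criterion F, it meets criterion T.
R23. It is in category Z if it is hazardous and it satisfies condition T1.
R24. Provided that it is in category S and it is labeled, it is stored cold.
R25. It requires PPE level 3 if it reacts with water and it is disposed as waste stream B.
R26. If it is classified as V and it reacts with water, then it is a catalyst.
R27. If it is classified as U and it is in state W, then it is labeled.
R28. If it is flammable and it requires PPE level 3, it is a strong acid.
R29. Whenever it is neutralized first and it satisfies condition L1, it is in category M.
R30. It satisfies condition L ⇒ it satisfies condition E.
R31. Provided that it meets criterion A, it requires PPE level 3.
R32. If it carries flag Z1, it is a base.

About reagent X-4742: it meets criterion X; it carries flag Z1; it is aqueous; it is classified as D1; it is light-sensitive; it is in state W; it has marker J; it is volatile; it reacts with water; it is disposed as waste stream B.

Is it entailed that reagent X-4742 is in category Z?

Yes

By R10 (it meets criterion X): it satisfies condition L1.
By R12 (it is classified as D1): it is neutralized first.
By R14 (it is in state W): it is classified as V.
By R25 (it reacts with water, it is disposed as waste stream B): it requires PPE level 3.
By R26 (it is classified as V, it reacts with water): it is a catalyst.
By R29 (it is neutralized first, it satisfies condition L1): it is in category M.
By R32 (it carries flag Z1): it is a base.
By R7 (it is a base, it has marker J, it is aqueous): it satisfies condition L.
By R16 (it is a catalyst, it satisfies condition L): it satisfies condition T1.
By R18 (it is in category M): it is inert.
By R2 (it satisfies condition T1, it meets criterion X): it is tagged K1.
By R9 (it is tagged K1, it is aqueous): it is in state B.
By R17 (it is inert, it requires PPE level 3): it is tagged Y.
By R3 (it is in state B, it has marker J): it is corrosive.
By R8 (it is tagged Y): it is labeled.
By R15 (it is corrosive, it meets criterion X, it reacts with water): it is a strong acid.
By R20 (it is a strong acid, it is labeled): it is in category Z.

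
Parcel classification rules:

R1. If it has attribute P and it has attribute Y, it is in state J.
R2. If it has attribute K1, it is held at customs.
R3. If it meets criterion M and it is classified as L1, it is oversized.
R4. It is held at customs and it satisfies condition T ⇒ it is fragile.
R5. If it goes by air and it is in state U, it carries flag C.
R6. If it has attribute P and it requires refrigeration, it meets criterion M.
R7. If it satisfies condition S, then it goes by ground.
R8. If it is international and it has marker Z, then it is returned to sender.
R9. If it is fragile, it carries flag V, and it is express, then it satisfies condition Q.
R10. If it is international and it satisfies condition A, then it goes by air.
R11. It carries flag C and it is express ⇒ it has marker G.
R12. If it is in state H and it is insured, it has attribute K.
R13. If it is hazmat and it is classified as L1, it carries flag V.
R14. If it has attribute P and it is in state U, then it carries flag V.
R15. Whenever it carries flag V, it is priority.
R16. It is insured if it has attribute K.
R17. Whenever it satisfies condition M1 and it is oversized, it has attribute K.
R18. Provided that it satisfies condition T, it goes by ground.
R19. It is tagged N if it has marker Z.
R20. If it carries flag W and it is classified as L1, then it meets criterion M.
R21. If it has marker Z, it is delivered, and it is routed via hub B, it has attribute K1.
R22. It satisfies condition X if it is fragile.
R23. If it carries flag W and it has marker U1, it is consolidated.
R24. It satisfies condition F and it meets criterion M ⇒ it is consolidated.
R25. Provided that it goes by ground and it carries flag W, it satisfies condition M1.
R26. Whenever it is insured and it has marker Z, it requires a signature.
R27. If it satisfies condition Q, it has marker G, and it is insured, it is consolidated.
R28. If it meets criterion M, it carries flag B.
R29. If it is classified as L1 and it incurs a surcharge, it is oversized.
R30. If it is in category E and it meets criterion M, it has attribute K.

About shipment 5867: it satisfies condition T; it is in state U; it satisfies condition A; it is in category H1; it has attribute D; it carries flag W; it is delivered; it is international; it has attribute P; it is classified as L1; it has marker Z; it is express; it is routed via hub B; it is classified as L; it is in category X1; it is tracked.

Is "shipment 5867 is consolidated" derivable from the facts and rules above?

Yes

By R10 (it is international, it satisfies condition A): it goes by air.
By R14 (it has attribute P, it is in state U): it carries flag V.
By R18 (it satisfies condition T): it goes by ground.
By R20 (it carries flag W, it is classified as L1): it meets criterion M.
By R21 (it has marker Z, it is delivered, it is routed via hub B): it has attribute K1.
By R25 (it goes by ground, it carries flag W): it satisfies condition M1.
By R2 (it has attribute K1): it is held at customs.
By R3 (it meets criterion M, it is classified as L1): it is oversized.
By R4 (it is held at customs, it satisfies condition T): it is fragile.
By R5 (it goes by air, it is in state U): it carries flag C.
By R9 (it is fragile, it carries flag V, it is express): it satisfies condition Q.
By R11 (it carries flag C, it is express): it has marker G.
By R17 (it satisfies condition M1, it is oversized): it has attribute K.
By R16 (it has attribute K): it is insured.
By R27 (it satisfies condition Q, it has marker G, it is insured): it is consolidated.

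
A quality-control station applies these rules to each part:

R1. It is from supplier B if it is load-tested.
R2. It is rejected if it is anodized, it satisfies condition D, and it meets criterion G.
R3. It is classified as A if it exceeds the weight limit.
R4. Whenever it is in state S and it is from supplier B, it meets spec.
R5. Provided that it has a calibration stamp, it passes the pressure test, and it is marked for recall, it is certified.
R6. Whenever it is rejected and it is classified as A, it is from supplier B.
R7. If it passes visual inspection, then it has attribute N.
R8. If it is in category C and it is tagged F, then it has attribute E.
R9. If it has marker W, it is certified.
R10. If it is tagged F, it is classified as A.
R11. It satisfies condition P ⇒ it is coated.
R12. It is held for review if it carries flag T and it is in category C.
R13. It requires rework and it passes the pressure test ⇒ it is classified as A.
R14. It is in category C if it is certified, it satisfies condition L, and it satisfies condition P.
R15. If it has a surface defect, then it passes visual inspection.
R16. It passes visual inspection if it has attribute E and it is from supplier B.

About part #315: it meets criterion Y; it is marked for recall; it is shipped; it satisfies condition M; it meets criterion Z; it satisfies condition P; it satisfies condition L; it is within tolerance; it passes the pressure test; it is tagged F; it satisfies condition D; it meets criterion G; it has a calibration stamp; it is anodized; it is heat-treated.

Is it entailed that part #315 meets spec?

Forward chaining from the given facts derives: is rejected, is certified, is classified as A, is coated, is in category C, is from supplier B, has attribute E, passes visual inspection, has attribute N.
The only rule concluding "it meets spec" is R4, which needs "it is in state S"; that is never established.

No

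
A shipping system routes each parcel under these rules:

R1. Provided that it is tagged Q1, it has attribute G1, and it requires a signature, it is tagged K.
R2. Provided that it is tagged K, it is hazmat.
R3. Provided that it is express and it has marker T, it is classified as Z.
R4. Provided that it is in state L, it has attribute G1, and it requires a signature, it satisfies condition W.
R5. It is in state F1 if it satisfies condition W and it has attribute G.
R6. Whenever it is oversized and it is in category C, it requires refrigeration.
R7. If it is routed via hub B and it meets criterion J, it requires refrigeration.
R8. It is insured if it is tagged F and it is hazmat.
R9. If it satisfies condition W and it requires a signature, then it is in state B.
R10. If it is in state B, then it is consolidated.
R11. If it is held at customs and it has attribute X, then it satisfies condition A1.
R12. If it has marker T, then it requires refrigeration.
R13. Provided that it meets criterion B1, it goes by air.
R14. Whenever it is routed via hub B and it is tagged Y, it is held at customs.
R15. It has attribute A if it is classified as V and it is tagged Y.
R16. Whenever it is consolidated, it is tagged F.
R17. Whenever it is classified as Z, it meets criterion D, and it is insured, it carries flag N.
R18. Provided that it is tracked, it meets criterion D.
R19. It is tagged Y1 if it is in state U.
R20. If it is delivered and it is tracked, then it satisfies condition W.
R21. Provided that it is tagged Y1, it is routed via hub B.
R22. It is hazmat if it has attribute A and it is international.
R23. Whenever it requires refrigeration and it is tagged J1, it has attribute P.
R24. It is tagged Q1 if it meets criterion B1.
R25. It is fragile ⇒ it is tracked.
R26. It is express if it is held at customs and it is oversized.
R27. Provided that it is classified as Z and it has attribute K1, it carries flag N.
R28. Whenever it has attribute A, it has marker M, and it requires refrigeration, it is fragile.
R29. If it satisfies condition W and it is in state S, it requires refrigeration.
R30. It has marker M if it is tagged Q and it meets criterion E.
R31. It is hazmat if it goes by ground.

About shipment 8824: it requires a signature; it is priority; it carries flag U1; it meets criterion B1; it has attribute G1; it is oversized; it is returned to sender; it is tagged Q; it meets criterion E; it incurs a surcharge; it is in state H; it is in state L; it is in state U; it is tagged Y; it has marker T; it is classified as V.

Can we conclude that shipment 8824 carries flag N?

By R4 (it is in state L, it has attribute G1, it requires a signature): it satisfies condition W.
By R9 (it satisfies condition W, it requires a signature): it is in state B.
By R10 (it is in state B): it is consolidated.
By R12 (it has marker T): it requires refrigeration.
By R15 (it is classified as V, it is tagged Y): it has attribute A.
By R16 (it is consolidated): it is tagged F.
By R19 (it is in state U): it is tagged Y1.
By R21 (it is tagged Y1): it is routed via hub B.
By R24 (it meets criterion B1): it is tagged Q1.
By R30 (it is tagged Q, it meets criterion E): it has marker M.
By R1 (it is tagged Q1, it has attribute G1, it requires a signature): it is tagged K.
By R2 (it is tagged K): it is hazmat.
By R8 (it is tagged F, it is hazmat): it is insured.
By R14 (it is routed via hub B, it is tagged Y): it is held at customs.
By R26 (it is held at customs, it is oversized): it is express.
By R28 (it has attribute A, it has marker M, it requires refrigeration): it is fragile.
By R3 (it is express, it has marker T): it is classified as Z.
By R25 (it is fragile): it is tracked.
By R18 (it is tracked): it meets criterion D.
By R17 (it is classified as Z, it meets criterion D, it is insured): it carries flag N.

Yes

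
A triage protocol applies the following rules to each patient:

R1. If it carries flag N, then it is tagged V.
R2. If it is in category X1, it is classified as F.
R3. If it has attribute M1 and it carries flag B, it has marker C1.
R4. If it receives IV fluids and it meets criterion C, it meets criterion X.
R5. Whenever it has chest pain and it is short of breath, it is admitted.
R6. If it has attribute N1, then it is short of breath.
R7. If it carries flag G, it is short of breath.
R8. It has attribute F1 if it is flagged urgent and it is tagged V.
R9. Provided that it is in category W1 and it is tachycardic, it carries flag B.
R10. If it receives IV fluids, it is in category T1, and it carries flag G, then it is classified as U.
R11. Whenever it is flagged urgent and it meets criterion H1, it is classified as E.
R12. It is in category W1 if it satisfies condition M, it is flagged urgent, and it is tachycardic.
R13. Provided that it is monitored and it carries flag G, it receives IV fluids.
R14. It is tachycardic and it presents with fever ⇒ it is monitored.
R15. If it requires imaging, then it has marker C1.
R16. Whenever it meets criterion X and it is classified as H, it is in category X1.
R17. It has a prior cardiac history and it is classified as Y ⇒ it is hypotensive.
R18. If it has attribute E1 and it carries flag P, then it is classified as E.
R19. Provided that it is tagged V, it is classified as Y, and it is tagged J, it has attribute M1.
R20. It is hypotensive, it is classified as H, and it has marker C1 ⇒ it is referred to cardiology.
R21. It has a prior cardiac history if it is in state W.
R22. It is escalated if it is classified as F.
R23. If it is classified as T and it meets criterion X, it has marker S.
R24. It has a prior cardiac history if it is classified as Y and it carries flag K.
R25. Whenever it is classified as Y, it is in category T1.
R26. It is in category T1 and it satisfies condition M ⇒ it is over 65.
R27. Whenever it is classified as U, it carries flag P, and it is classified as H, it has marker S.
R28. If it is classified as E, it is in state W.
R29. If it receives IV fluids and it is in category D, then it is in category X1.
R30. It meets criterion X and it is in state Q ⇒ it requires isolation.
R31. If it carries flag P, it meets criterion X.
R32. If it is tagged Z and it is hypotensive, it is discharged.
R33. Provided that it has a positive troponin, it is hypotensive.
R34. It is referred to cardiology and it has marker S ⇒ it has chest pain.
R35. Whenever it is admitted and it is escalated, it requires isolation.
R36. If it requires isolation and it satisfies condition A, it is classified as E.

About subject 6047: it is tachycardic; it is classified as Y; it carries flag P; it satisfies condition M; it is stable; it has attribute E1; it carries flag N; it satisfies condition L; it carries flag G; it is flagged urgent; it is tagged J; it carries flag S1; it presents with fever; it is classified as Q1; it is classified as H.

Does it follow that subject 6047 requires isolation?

By R1 (it carries flag N): it is tagged V.
By R7 (it carries flag G): it is short of breath.
By R12 (it satisfies condition M, it is flagged urgent, it is tachycardic): it is in category W1.
By R14 (it is tachycardic, it presents with fever): it is monitored.
By R18 (it has attribute E1, it carries flag P): it is classified as E.
By R19 (it is tagged V, it is classified as Y, it is tagged J): it has attribute M1.
By R25 (it is classified as Y): it is in category T1.
By R28 (it is classified as E): it is in state W.
By R31 (it carries flag P): it meets criterion X.
By R9 (it is in category W1, it is tachycardic): it carries flag B.
By R13 (it is monitored, it carries flag G): it receives IV fluids.
By R16 (it meets criterion X, it is classified as H): it is in category X1.
By R21 (it is in state W): it has a prior cardiac history.
By R2 (it is in category X1): it is classified as F.
By R3 (it has attribute M1, it carries flag B): it has marker C1.
By R10 (it receives IV fluids, it is in category T1, it carries flag G): it is classified as U.
By R17 (it has a prior cardiac history, it is classified as Y): it is hypotensive.
By R20 (it is hypotensive, it is classified as H, it has marker C1): it is referred to cardiology.
By R22 (it is classified as F): it is escalated.
By R27 (it is classified as U, it carries flag P, it is classified as H): it has marker S.
By R34 (it is referred to cardiology, it has marker S): it has chest pain.
By R5 (it has chest pain, it is short of breath): it is admitted.
By R35 (it is admitted, it is escalated): it requires isolation.

Yes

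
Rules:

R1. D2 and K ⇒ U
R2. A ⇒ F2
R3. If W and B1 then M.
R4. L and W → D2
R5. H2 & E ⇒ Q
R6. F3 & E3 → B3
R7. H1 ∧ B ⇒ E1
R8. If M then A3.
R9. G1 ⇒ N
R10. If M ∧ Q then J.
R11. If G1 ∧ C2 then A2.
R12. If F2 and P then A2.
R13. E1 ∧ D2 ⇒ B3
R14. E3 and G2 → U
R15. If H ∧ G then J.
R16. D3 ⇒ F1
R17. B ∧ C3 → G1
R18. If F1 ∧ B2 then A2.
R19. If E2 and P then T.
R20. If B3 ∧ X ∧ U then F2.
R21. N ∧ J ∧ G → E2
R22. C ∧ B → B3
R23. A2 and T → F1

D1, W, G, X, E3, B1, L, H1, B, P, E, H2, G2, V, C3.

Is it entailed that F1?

M  (by R3: W, B1)
D2  (by R4: L, W)
Q  (by R5: H2, E)
E1  (by R7: H1, B)
J  (by R10: M, Q)
B3  (by R13: E1, D2)
U  (by R14: E3, G2)
G1  (by R17: B, C3)
F2  (by R20: B3, X, U)
N  (by R9: G1)
A2  (by R12: F2, P)
E2  (by R21: N, J, G)
T  (by R19: E2, P)
F1  (by R23: A2, T)

Yes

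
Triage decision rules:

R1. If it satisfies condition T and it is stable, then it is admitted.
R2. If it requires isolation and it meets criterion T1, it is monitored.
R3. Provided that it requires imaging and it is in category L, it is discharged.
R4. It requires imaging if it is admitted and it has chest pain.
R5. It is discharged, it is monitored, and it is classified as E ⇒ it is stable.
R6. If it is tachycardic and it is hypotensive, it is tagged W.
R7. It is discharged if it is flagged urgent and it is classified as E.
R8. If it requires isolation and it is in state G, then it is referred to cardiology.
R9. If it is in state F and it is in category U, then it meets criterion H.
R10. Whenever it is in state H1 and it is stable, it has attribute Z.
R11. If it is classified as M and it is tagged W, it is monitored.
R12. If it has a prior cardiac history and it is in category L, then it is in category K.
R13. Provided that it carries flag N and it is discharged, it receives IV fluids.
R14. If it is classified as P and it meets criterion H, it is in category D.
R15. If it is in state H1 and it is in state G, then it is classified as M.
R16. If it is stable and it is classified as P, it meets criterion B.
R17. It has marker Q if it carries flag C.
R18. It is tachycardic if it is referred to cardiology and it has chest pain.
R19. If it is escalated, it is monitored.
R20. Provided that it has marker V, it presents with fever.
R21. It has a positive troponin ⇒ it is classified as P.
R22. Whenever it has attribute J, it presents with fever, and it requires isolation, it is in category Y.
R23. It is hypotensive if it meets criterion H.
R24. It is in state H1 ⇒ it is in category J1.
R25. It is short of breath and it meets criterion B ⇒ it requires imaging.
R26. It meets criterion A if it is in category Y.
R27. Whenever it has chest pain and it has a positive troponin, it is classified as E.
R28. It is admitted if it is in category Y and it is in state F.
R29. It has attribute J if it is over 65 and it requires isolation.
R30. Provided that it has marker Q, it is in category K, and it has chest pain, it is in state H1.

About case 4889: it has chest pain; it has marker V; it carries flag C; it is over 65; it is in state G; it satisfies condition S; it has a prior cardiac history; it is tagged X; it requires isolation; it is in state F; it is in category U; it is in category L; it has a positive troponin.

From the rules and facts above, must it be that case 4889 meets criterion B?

By R8 (it requires isolation, it is in state G): it is referred to cardiology.
By R9 (it is in state F, it is in category U): it meets criterion H.
By R12 (it has a prior cardiac history, it is in category L): it is in category K.
By R17 (it carries flag C): it has marker Q.
By R18 (it is referred to cardiology, it has chest pain): it is tachycardic.
By R20 (it has marker V): it presents with fever.
By R21 (it has a positive troponin): it is classified as P.
By R23 (it meets criterion H): it is hypotensive.
By R27 (it has chest pain, it has a positive troponin): it is classified as E.
By R29 (it is over 65, it requires isolation): it has attribute J.
By R30 (it has marker Q, it is in category K, it has chest pain): it is in state H1.
By R6 (it is tachycardic, it is hypotensive): it is tagged W.
By R15 (it is in state H1, it is in state G): it is classified as M.
By R22 (it has attribute J, it presents with fever, it requires isolation): it is in category Y.
By R28 (it is in category Y, it is in state F): it is admitted.
By R4 (it is admitted, it has chest pain): it requires imaging.
By R11 (it is classified as M, it is tagged W): it is monitored.
By R3 (it requires imaging, it is in category L): it is discharged.
By R5 (it is discharged, it is monitored, it is classified as E): it is stable.
By R16 (it is stable, it is classified as P): it meets criterion B.

Yes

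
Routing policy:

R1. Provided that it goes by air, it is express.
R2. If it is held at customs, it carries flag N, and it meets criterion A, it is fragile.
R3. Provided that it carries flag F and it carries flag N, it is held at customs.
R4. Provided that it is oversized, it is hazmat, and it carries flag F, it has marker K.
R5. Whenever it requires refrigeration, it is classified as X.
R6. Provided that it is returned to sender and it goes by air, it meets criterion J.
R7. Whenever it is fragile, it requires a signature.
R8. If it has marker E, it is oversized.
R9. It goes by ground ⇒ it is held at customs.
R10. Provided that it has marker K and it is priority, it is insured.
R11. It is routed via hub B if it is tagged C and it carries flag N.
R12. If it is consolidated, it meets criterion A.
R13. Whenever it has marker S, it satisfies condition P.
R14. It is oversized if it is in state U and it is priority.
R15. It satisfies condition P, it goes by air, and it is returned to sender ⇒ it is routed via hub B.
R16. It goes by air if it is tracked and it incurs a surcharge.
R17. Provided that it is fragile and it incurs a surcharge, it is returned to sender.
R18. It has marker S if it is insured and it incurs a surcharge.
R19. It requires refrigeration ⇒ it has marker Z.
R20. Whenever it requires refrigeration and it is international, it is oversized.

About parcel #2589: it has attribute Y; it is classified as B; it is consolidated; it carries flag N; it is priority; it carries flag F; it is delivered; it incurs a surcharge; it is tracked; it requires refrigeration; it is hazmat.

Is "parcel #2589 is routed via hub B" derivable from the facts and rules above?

No

Forward chaining from the given facts derives: is held at customs, is classified as X, meets criterion A, goes by air, has marker Z, is express, is fragile, requires a signature, is returned to sender, meets criterion J.
Rules concluding "it is routed via hub B": R11 needs "it is tagged C"; R15 needs "it satisfies condition P" — none of these are established.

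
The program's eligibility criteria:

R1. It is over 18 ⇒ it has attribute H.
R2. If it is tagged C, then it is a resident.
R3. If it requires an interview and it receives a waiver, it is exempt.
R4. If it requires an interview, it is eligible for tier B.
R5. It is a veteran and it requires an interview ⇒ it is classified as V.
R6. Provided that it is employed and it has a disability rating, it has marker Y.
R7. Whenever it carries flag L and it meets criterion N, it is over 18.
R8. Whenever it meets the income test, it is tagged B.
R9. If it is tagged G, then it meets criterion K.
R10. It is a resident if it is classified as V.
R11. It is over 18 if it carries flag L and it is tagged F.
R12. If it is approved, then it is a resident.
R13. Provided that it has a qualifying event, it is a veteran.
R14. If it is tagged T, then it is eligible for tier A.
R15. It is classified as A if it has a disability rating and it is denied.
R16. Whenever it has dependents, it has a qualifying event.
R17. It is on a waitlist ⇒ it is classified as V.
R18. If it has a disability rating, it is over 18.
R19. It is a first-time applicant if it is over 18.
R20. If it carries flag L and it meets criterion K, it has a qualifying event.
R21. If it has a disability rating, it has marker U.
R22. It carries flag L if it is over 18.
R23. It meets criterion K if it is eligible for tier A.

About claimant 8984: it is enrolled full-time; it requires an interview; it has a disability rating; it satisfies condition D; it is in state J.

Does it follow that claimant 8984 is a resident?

Forward chaining from the given facts derives: is eligible for tier B, is over 18, is a first-time applicant, has marker U, carries flag L, has attribute H.
Rules concluding "it is a resident": R2 needs "it is tagged C"; R10 needs "it is classified as V"; R12 needs "it is approved" — none of these are established.

No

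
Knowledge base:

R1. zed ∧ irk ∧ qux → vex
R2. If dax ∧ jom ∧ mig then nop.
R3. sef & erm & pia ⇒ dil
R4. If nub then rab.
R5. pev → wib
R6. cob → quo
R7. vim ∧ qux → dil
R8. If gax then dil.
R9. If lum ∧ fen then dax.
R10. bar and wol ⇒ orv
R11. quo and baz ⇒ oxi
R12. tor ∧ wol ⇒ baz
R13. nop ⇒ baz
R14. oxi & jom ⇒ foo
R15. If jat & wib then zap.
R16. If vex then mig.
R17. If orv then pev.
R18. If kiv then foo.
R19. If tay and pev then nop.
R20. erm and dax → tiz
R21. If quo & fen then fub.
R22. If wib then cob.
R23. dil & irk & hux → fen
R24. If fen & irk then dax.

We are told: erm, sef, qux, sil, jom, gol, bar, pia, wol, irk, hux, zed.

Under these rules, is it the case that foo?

Yes

vex  (by R1: zed, irk, qux)
dil  (by R3: sef, erm, pia)
orv  (by R10: bar, wol)
mig  (by R16: vex)
pev  (by R17: orv)
fen  (by R23: dil, irk, hux)
dax  (by R24: fen, irk)
nop  (by R2: dax, jom, mig)
wib  (by R5: pev)
baz  (by R13: nop)
cob  (by R22: wib)
quo  (by R6: cob)
oxi  (by R11: quo, baz)
foo  (by R14: oxi, jom)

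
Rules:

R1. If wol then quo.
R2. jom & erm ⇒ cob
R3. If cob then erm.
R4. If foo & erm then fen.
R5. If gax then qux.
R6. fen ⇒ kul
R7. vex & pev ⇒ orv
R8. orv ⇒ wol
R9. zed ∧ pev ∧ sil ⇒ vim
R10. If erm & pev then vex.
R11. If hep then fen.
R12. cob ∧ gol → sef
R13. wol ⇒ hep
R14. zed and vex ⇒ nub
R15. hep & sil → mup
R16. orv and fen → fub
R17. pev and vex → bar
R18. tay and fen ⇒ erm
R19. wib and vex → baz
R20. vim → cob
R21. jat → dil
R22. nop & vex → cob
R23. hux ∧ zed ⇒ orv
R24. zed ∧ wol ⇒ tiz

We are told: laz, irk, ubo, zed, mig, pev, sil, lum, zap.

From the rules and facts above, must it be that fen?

Yes

vim  (by R9: zed, pev, sil)
cob  (by R20: vim)
erm  (by R3: cob)
vex  (by R10: erm, pev)
orv  (by R7: vex, pev)
wol  (by R8: orv)
hep  (by R13: wol)
fen  (by R11: hep)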